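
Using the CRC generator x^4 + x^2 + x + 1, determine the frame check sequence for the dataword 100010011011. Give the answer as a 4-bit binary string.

1111

Append 4 zeros: 1000100110110000. Divide by 10111 (XOR where the leading bit is 1):
  pos 0: 10001 XOR 10111 = 00110
  pos 2: 11000 XOR 10111 = 01111
  pos 3: 11111 XOR 10111 = 01000
  pos 4: 10001 XOR 10111 = 00110
  pos 6: 11001 XOR 10111 = 01110
  pos 7: 11101 XOR 10111 = 01010
  pos 8: 10100 XOR 10111 = 00011
  pos 11: 11000 XOR 10111 = 01111
Remainder (last 4 bits) = 1111. This is the CRC / FCS.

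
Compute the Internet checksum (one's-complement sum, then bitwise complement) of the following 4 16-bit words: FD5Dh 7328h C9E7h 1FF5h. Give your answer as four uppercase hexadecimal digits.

A59C

One's-complement addition (fold any carry out of bit 15 back into bit 0):
  0xFD5D + 0x7328 = 0x17085 → wrap carry → 0x7086
  0x7086 + 0xC9E7 = 0x13A6D → wrap carry → 0x3A6E
  0x3A6E + 0x1FF5 = 0x05A63
One's-complement sum = 0x5A63.
Checksum = ~0x5A63 & 0xFFFF = 0xA59C.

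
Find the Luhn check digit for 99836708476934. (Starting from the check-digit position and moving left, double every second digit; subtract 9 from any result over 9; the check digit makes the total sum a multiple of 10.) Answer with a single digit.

5

Partial digits right→left: 4 3 9 6 7 4 8 0 7 6 3 8 9 9
Double every second digit counting from the check-digit position (so the 1st, 3rd, 5th, ... of the partial from the right).
  doubled (with −9 where >9): 8 9 5 7 5 6 9 → sum 49
  kept as-is: 3 6 4 0 6 8 9 → sum 36
Total = 49 + 36 = 85.
Check digit = (10 − (85 mod 10)) mod 10 = 5.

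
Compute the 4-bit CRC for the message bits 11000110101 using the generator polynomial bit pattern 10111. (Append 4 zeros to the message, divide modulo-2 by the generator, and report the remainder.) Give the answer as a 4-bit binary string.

Append 4 zeros: 110001101010000. Divide by 10111 (XOR where the leading bit is 1):
  pos 0: 11000 XOR 10111 = 01111
  pos 1: 11111 XOR 10111 = 01000
  pos 2: 10001 XOR 10111 = 00110
  pos 4: 11001 XOR 10111 = 01110
  pos 5: 11100 XOR 10111 = 01011
  pos 6: 10111 XOR 10111 = 00000
Remainder (last 4 bits) = 0000. This is the CRC / FCS.

0000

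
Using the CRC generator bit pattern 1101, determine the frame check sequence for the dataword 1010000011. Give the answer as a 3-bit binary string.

100

Append 3 zeros: 1010000011000. Divide by 1101 (XOR where the leading bit is 1):
  pos 0: 1010 XOR 1101 = 0111
  pos 1: 1110 XOR 1101 = 0011
  pos 3: 1100 XOR 1101 = 0001
  pos 6: 1011 XOR 1101 = 0110
  pos 7: 1100 XOR 1101 = 0001
Remainder (last 3 bits) = 100. This is the CRC / FCS.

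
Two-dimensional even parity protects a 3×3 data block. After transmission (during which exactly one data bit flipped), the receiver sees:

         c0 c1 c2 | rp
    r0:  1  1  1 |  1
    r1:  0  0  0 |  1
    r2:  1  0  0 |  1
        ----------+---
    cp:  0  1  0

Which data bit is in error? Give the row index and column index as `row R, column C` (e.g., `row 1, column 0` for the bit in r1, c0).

row 1, column 2

Recompute each row's even parity and compare to rp:
  r0: data parity 1, sent rp 1 → ok
  r1: data parity 0, sent rp 1 → mismatch
  r2: data parity 1, sent rp 1 → ok
Recompute each column's even parity and compare to cp:
  c0: data parity 0, sent cp 0 → ok
  c1: data parity 1, sent cp 1 → ok
  c2: data parity 1, sent cp 0 → mismatch
Exactly one row (r1) and one column (c2) fail → the flipped bit is at their intersection.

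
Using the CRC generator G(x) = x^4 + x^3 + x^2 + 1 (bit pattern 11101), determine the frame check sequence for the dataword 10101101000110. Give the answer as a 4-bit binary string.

0010

Append 4 zeros: 101011010001100000. Divide by 11101 (XOR where the leading bit is 1):
  pos 0: 10101 XOR 11101 = 01000
  pos 1: 10001 XOR 11101 = 01100
  pos 2: 11000 XOR 11101 = 00101
  pos 4: 10110 XOR 11101 = 01011
  pos 5: 10110 XOR 11101 = 01011
  pos 6: 10110 XOR 11101 = 01011
  pos 7: 10111 XOR 11101 = 01010
  pos 8: 10101 XOR 11101 = 01000
  pos 9: 10000 XOR 11101 = 01101
  pos 10: 11010 XOR 11101 = 00111
  pos 12: 11100 XOR 11101 = 00001
Remainder (last 4 bits) = 0010. This is the CRC / FCS.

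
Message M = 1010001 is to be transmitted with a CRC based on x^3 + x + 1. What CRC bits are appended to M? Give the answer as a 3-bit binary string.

Append 3 zeros: 1010001000. Divide by 1011 (XOR where the leading bit is 1):
  pos 0: 1010 XOR 1011 = 0001
  pos 3: 1001 XOR 1011 = 0010
  pos 5: 1000 XOR 1011 = 0011
Remainder (last 3 bits) = 110. This is the CRC / FCS.

110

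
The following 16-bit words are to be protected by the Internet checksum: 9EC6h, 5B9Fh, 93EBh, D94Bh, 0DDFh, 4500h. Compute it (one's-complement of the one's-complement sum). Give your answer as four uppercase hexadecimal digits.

One's-complement addition (fold any carry out of bit 15 back into bit 0):
  0x9EC6 + 0x5B9F = 0x0FA65
  0xFA65 + 0x93EB = 0x18E50 → wrap carry → 0x8E51
  0x8E51 + 0xD94B = 0x1679C → wrap carry → 0x679D
  0x679D + 0x0DDF = 0x0757C
  0x757C + 0x4500 = 0x0BA7C
One's-complement sum = 0xBA7C.
Checksum = ~0xBA7C & 0xFFFF = 0x4583.

4583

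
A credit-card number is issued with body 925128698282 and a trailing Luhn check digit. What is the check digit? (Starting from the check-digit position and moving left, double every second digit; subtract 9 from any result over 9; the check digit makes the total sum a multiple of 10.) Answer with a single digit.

Partial digits right→left: 2 8 2 8 9 6 8 2 1 5 2 9
Double every second digit counting from the check-digit position (so the 1st, 3rd, 5th, ... of the partial from the right).
  doubled (with −9 where >9): 4 4 9 7 2 4 → sum 30
  kept as-is: 8 8 6 2 5 9 → sum 38
Total = 30 + 38 = 68.
Check digit = (10 − (68 mod 10)) mod 10 = 2.

2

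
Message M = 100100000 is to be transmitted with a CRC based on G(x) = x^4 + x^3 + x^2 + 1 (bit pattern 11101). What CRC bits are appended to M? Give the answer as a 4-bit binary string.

0011

Append 4 zeros: 1001000000000. Divide by 11101 (XOR where the leading bit is 1):
  pos 0: 10010 XOR 11101 = 01111
  pos 1: 11110 XOR 11101 = 00011
  pos 4: 11000 XOR 11101 = 00101
  pos 6: 10100 XOR 11101 = 01001
  pos 7: 10010 XOR 11101 = 01111
  pos 8: 11110 XOR 11101 = 00011
Remainder (last 4 bits) = 0011. This is the CRC / FCS.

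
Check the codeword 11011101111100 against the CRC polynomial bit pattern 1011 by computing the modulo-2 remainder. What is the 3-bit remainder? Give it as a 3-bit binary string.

Modulo-2 division of 11011101111100 by 1011:
  pos 0: 1101 XOR 1011 = 0110
  pos 1: 1101 XOR 1011 = 0110
  pos 2: 1101 XOR 1011 = 0110
  pos 3: 1100 XOR 1011 = 0111
  pos 4: 1111 XOR 1011 = 0100
  pos 5: 1001 XOR 1011 = 0010
  pos 7: 1011 XOR 1011 = 0000
Remainder = 100 (nonzero — an error is detected).

100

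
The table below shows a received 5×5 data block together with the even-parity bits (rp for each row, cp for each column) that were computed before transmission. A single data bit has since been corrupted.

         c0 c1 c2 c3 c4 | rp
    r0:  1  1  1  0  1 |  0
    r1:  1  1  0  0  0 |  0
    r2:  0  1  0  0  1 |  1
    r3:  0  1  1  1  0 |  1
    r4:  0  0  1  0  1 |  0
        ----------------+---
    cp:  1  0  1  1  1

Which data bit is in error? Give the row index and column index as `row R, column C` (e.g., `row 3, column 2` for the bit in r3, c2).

row 2, column 0

Recompute each row's even parity and compare to rp:
  r0: data parity 0, sent rp 0 → ok
  r1: data parity 0, sent rp 0 → ok
  r2: data parity 0, sent rp 1 → mismatch
  r3: data parity 1, sent rp 1 → ok
  r4: data parity 0, sent rp 0 → ok
Recompute each column's even parity and compare to cp:
  c0: data parity 0, sent cp 1 → mismatch
  c1: data parity 0, sent cp 0 → ok
  c2: data parity 1, sent cp 1 → ok
  c3: data parity 1, sent cp 1 → ok
  c4: data parity 1, sent cp 1 → ok
Exactly one row (r2) and one column (c0) fail → the flipped bit is at their intersection.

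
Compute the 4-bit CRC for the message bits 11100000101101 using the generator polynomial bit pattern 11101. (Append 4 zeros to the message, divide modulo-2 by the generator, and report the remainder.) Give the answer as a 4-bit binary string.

Append 4 zeros: 111000001011010000. Divide by 11101 (XOR where the leading bit is 1):
  pos 0: 11100 XOR 11101 = 00001
  pos 4: 10001 XOR 11101 = 01100
  pos 5: 11000 XOR 11101 = 00101
  pos 7: 10111 XOR 11101 = 01010
  pos 8: 10100 XOR 11101 = 01001
  pos 9: 10011 XOR 11101 = 01110
  pos 10: 11100 XOR 11101 = 00001
Remainder (last 4 bits) = 1000. This is the CRC / FCS.

1000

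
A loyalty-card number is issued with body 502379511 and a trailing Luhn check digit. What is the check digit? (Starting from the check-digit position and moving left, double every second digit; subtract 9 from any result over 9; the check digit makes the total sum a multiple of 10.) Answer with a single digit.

Partial digits right→left: 1 1 5 9 7 3 2 0 5
Double every second digit counting from the check-digit position (so the 1st, 3rd, 5th, ... of the partial from the right).
  doubled (with −9 where >9): 2 1 5 4 1 → sum 13
  kept as-is: 1 9 3 0 → sum 13
Total = 13 + 13 = 26.
Check digit = (10 − (26 mod 10)) mod 10 = 4.

4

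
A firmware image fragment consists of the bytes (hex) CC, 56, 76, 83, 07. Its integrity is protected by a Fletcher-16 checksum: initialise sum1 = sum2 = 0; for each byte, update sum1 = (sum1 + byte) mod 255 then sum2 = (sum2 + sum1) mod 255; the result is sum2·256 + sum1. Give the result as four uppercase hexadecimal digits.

CA24

Running sums (mod 255):
  after byte 0 (CC): sum1=204, sum2=204
  after byte 1 (56): sum1=35, sum2=239
  after byte 2 (76): sum1=153, sum2=137
  after byte 3 (83): sum1=29, sum2=166
  after byte 4 (07): sum1=36, sum2=202
Checksum = sum2·256 + sum1 = 202·256 + 36 = 51748 = 0xCA24.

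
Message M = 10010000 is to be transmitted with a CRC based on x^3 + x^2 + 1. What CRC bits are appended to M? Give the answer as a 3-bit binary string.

100

Append 3 zeros: 10010000000. Divide by 1101 (XOR where the leading bit is 1):
  pos 0: 1001 XOR 1101 = 0100
  pos 1: 1000 XOR 1101 = 0101
  pos 2: 1010 XOR 1101 = 0111
  pos 3: 1110 XOR 1101 = 0011
  pos 5: 1100 XOR 1101 = 0001
Remainder (last 3 bits) = 100. This is the CRC / FCS.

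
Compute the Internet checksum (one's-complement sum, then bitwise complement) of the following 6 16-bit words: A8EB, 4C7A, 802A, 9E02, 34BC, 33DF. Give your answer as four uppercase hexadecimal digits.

83D1

One's-complement addition (fold any carry out of bit 15 back into bit 0):
  0xA8EB + 0x4C7A = 0x0F565
  0xF565 + 0x802A = 0x1758F → wrap carry → 0x7590
  0x7590 + 0x9E02 = 0x11392 → wrap carry → 0x1393
  0x1393 + 0x34BC = 0x0484F
  0x484F + 0x33DF = 0x07C2E
One's-complement sum = 0x7C2E.
Checksum = ~0x7C2E & 0xFFFF = 0x83D1.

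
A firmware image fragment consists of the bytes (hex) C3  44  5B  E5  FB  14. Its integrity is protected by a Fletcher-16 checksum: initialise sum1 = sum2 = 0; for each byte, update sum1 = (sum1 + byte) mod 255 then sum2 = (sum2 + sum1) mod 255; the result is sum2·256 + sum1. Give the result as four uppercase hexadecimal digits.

1759

Running sums (mod 255):
  after byte 0 (C3): sum1=195, sum2=195
  after byte 1 (44): sum1=8, sum2=203
  after byte 2 (5B): sum1=99, sum2=47
  after byte 3 (E5): sum1=73, sum2=120
  after byte 4 (FB): sum1=69, sum2=189
  after byte 5 (14): sum1=89, sum2=23
Checksum = sum2·256 + sum1 = 23·256 + 89 = 5977 = 0x1759.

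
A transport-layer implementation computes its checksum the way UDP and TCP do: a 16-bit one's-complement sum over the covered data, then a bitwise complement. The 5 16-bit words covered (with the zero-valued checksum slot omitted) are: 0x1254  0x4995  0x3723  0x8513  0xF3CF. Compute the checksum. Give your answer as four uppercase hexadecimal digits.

One's-complement addition (fold any carry out of bit 15 back into bit 0):
  0x1254 + 0x4995 = 0x05BE9
  0x5BE9 + 0x3723 = 0x0930C
  0x930C + 0x8513 = 0x1181F → wrap carry → 0x1820
  0x1820 + 0xF3CF = 0x10BEF → wrap carry → 0x0BF0
One's-complement sum = 0x0BF0.
Checksum = ~0x0BF0 & 0xFFFF = 0xF40F.

F40F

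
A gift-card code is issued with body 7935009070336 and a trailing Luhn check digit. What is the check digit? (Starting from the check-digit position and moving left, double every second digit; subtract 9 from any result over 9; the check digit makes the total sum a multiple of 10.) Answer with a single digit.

Partial digits right→left: 6 3 3 0 7 0 9 0 0 5 3 9 7
Double every second digit counting from the check-digit position (so the 1st, 3rd, 5th, ... of the partial from the right).
  doubled (with −9 where >9): 3 6 5 9 0 6 5 → sum 34
  kept as-is: 3 0 0 0 5 9 → sum 17
Total = 34 + 17 = 51.
Check digit = (10 − (51 mod 10)) mod 10 = 9.

9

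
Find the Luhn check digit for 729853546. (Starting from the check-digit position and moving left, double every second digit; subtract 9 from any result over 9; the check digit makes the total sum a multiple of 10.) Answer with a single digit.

4

Partial digits right→left: 6 4 5 3 5 8 9 2 7
Double every second digit counting from the check-digit position (so the 1st, 3rd, 5th, ... of the partial from the right).
  doubled (with −9 where >9): 3 1 1 9 5 → sum 19
  kept as-is: 4 3 8 2 → sum 17
Total = 19 + 17 = 36.
Check digit = (10 − (36 mod 10)) mod 10 = 4.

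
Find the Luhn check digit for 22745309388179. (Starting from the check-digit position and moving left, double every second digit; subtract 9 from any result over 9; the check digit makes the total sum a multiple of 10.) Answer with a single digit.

Partial digits right→left: 9 7 1 8 8 3 9 0 3 5 4 7 2 2
Double every second digit counting from the check-digit position (so the 1st, 3rd, 5th, ... of the partial from the right).
  doubled (with −9 where >9): 9 2 7 9 6 8 4 → sum 45
  kept as-is: 7 8 3 0 5 7 2 → sum 32
Total = 45 + 32 = 77.
Check digit = (10 − (77 mod 10)) mod 10 = 3.

3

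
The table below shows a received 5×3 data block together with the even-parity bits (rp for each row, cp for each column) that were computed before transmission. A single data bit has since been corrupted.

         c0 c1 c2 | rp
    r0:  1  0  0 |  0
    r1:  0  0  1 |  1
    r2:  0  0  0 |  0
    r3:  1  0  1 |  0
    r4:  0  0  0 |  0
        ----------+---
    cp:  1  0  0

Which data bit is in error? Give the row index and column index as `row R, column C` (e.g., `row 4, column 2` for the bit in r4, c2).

row 0, column 0

Recompute each row's even parity and compare to rp:
  r0: data parity 1, sent rp 0 → mismatch
  r1: data parity 1, sent rp 1 → ok
  r2: data parity 0, sent rp 0 → ok
  r3: data parity 0, sent rp 0 → ok
  r4: data parity 0, sent rp 0 → ok
Recompute each column's even parity and compare to cp:
  c0: data parity 0, sent cp 1 → mismatch
  c1: data parity 0, sent cp 0 → ok
  c2: data parity 0, sent cp 0 → ok
Exactly one row (r0) and one column (c0) fail → the flipped bit is at their intersection.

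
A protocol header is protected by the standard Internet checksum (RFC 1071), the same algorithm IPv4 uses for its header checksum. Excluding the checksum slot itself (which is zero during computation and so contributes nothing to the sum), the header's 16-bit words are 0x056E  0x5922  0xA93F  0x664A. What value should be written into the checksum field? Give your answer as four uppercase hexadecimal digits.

91E5

One's-complement addition (fold any carry out of bit 15 back into bit 0):
  0x056E + 0x5922 = 0x05E90
  0x5E90 + 0xA93F = 0x107CF → wrap carry → 0x07D0
  0x07D0 + 0x664A = 0x06E1A
One's-complement sum = 0x6E1A.
Checksum = ~0x6E1A & 0xFFFF = 0x91E5.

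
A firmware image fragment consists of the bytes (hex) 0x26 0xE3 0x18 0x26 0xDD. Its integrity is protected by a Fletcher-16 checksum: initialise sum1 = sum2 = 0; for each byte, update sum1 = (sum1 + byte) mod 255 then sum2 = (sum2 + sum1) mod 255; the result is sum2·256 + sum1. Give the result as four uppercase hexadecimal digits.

Running sums (mod 255):
  after byte 0 (0x26): sum1=38, sum2=38
  after byte 1 (0xE3): sum1=10, sum2=48
  after byte 2 (0x18): sum1=34, sum2=82
  after byte 3 (0x26): sum1=72, sum2=154
  after byte 4 (0xDD): sum1=38, sum2=192
Checksum = sum2·256 + sum1 = 192·256 + 38 = 49190 = 0xC026.

C026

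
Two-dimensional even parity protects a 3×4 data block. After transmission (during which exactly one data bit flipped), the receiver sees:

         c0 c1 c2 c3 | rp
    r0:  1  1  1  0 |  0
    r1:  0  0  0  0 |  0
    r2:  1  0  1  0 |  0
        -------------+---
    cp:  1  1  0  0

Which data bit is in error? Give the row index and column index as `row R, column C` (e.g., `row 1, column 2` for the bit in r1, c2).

row 0, column 0

Recompute each row's even parity and compare to rp:
  r0: data parity 1, sent rp 0 → mismatch
  r1: data parity 0, sent rp 0 → ok
  r2: data parity 0, sent rp 0 → ok
Recompute each column's even parity and compare to cp:
  c0: data parity 0, sent cp 1 → mismatch
  c1: data parity 1, sent cp 1 → ok
  c2: data parity 0, sent cp 0 → ok
  c3: data parity 0, sent cp 0 → ok
Exactly one row (r0) and one column (c0) fail → the flipped bit is at their intersection.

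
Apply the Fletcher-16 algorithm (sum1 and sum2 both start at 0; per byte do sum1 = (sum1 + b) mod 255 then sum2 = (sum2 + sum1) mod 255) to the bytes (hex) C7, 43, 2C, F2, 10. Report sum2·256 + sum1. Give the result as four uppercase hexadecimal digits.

Running sums (mod 255):
  after byte 0 (C7): sum1=199, sum2=199
  after byte 1 (43): sum1=11, sum2=210
  after byte 2 (2C): sum1=55, sum2=10
  after byte 3 (F2): sum1=42, sum2=52
  after byte 4 (10): sum1=58, sum2=110
Checksum = sum2·256 + sum1 = 110·256 + 58 = 28218 = 0x6E3A.

6E3A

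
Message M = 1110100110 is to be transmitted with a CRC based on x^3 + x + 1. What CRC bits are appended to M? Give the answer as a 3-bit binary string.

001

Append 3 zeros: 1110100110000. Divide by 1011 (XOR where the leading bit is 1):
  pos 0: 1110 XOR 1011 = 0101
  pos 1: 1011 XOR 1011 = 0000
  pos 7: 1100 XOR 1011 = 0111
  pos 8: 1110 XOR 1011 = 0101
  pos 9: 1010 XOR 1011 = 0001
Remainder (last 3 bits) = 001. This is the CRC / FCS.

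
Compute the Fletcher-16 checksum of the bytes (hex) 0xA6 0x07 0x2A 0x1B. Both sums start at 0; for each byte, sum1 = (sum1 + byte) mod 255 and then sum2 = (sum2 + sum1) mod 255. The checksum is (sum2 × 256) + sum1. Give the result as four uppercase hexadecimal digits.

Running sums (mod 255):
  after byte 0 (0xA6): sum1=166, sum2=166
  after byte 1 (0x07): sum1=173, sum2=84
  after byte 2 (0x2A): sum1=215, sum2=44
  after byte 3 (0x1B): sum1=242, sum2=31
Checksum = sum2·256 + sum1 = 31·256 + 242 = 8178 = 0x1FF2.

1FF2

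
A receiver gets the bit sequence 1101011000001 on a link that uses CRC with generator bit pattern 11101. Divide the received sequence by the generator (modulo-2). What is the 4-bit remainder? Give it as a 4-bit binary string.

Modulo-2 division of 1101011000001 by 11101:
  pos 0: 11010 XOR 11101 = 00111
  pos 2: 11111 XOR 11101 = 00010
  pos 5: 10000 XOR 11101 = 01101
  pos 6: 11010 XOR 11101 = 00111
  pos 8: 11101 XOR 11101 = 00000
Remainder = 0000 (zero — the frame passes the CRC check).

0000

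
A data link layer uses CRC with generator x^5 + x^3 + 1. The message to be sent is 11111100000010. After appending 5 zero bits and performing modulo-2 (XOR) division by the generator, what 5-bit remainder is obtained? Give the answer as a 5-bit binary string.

01111

Append 5 zeros: 1111110000001000000. Divide by 101001 (XOR where the leading bit is 1):
  pos 0: 111111 XOR 101001 = 010110
  pos 1: 101100 XOR 101001 = 000101
  pos 4: 101000 XOR 101001 = 000001
  pos 9: 100100 XOR 101001 = 001101
  pos 11: 110100 XOR 101001 = 011101
  pos 12: 111010 XOR 101001 = 010011
  pos 13: 100110 XOR 101001 = 001111
Remainder (last 5 bits) = 01111. This is the CRC / FCS.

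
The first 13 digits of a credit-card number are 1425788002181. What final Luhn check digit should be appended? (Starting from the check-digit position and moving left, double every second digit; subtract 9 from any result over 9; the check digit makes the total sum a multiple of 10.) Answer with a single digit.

1

Partial digits right→left: 1 8 1 2 0 0 8 8 7 5 2 4 1
Double every second digit counting from the check-digit position (so the 1st, 3rd, 5th, ... of the partial from the right).
  doubled (with −9 where >9): 2 2 0 7 5 4 2 → sum 22
  kept as-is: 8 2 0 8 5 4 → sum 27
Total = 22 + 27 = 49.
Check digit = (10 − (49 mod 10)) mod 10 = 1.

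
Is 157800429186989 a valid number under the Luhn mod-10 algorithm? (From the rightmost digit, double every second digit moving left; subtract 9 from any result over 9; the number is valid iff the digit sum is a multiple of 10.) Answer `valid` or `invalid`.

invalid

From the right, keep odd positions and double even positions (subtract 9 from any doubled value over 9):
  doubled (positions 2,4,...): 7 3 2 4 0 7 1 → sum 24
  kept (positions 1,3,...): 9 9 8 9 4 0 7 1 → sum 47
Total = 71.
71 mod 10 = 1, so the number is invalid.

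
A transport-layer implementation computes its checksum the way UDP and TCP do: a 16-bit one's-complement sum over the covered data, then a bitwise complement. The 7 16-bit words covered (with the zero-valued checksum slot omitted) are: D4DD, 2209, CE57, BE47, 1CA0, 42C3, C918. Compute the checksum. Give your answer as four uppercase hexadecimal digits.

53FD

One's-complement addition (fold any carry out of bit 15 back into bit 0):
  0xD4DD + 0x2209 = 0x0F6E6
  0xF6E6 + 0xCE57 = 0x1C53D → wrap carry → 0xC53E
  0xC53E + 0xBE47 = 0x18385 → wrap carry → 0x8386
  0x8386 + 0x1CA0 = 0x0A026
  0xA026 + 0x42C3 = 0x0E2E9
  0xE2E9 + 0xC918 = 0x1AC01 → wrap carry → 0xAC02
One's-complement sum = 0xAC02.
Checksum = ~0xAC02 & 0xFFFF = 0x53FD.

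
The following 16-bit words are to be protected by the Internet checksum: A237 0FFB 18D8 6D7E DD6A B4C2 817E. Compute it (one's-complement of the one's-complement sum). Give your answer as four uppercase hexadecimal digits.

One's-complement addition (fold any carry out of bit 15 back into bit 0):
  0xA237 + 0x0FFB = 0x0B232
  0xB232 + 0x18D8 = 0x0CB0A
  0xCB0A + 0x6D7E = 0x13888 → wrap carry → 0x3889
  0x3889 + 0xDD6A = 0x115F3 → wrap carry → 0x15F4
  0x15F4 + 0xB4C2 = 0x0CAB6
  0xCAB6 + 0x817E = 0x14C34 → wrap carry → 0x4C35
One's-complement sum = 0x4C35.
Checksum = ~0x4C35 & 0xFFFF = 0xB3CA.

B3CA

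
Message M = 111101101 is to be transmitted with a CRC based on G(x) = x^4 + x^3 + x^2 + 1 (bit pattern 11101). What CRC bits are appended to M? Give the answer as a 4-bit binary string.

Append 4 zeros: 1111011010000. Divide by 11101 (XOR where the leading bit is 1):
  pos 0: 11110 XOR 11101 = 00011
  pos 3: 11110 XOR 11101 = 00011
  pos 6: 11100 XOR 11101 = 00001
Remainder (last 4 bits) = 0100. This is the CRC / FCS.

0100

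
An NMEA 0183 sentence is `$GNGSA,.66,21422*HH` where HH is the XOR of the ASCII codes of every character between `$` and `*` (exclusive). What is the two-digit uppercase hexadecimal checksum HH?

XOR the ASCII codes of the payload characters:
  'G' = 0x47 → acc = 0x47
  'N' = 0x4E → acc = 0x09
  'G' = 0x47 → acc = 0x4E
  'S' = 0x53 → acc = 0x1D
  'A' = 0x41 → acc = 0x5C
  ',' = 0x2C → acc = 0x70
  '.' = 0x2E → acc = 0x5E
  '6' = 0x36 → acc = 0x68
  '6' = 0x36 → acc = 0x5E
  ',' = 0x2C → acc = 0x72
  '2' = 0x32 → acc = 0x40
  '1' = 0x31 → acc = 0x71
  '4' = 0x34 → acc = 0x45
  '2' = 0x32 → acc = 0x77
  '2' = 0x32 → acc = 0x45
Checksum = 0x45.

45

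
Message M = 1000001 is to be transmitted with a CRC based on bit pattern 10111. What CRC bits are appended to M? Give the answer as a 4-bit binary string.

Append 4 zeros: 10000010000. Divide by 10111 (XOR where the leading bit is 1):
  pos 0: 10000 XOR 10111 = 00111
  pos 2: 11101 XOR 10111 = 01010
  pos 3: 10100 XOR 10111 = 00011
  pos 6: 11000 XOR 10111 = 01111
Remainder (last 4 bits) = 1111. This is the CRC / FCS.

1111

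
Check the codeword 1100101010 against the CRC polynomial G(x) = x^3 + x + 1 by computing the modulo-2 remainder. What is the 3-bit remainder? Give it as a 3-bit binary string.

000

Modulo-2 division of 1100101010 by 1011:
  pos 0: 1100 XOR 1011 = 0111
  pos 1: 1111 XOR 1011 = 0100
  pos 2: 1000 XOR 1011 = 0011
  pos 4: 1110 XOR 1011 = 0101
  pos 5: 1011 XOR 1011 = 0000
Remainder = 000 (zero — the frame passes the CRC check).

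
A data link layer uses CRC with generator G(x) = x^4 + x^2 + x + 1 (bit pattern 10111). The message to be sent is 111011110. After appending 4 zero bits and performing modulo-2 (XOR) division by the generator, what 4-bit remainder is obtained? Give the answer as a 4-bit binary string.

Append 4 zeros: 1110111100000. Divide by 10111 (XOR where the leading bit is 1):
  pos 0: 11101 XOR 10111 = 01010
  pos 1: 10101 XOR 10111 = 00010
  pos 4: 10110 XOR 10111 = 00001
  pos 8: 10000 XOR 10111 = 00111
Remainder (last 4 bits) = 0111. This is the CRC / FCS.

0111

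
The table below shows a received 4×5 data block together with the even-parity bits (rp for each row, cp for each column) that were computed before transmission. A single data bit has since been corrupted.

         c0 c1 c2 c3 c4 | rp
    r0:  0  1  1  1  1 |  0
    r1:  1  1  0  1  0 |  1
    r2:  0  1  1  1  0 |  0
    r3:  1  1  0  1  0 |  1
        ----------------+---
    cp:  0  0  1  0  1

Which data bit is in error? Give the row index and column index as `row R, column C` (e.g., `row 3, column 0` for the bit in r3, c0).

row 2, column 2

Recompute each row's even parity and compare to rp:
  r0: data parity 0, sent rp 0 → ok
  r1: data parity 1, sent rp 1 → ok
  r2: data parity 1, sent rp 0 → mismatch
  r3: data parity 1, sent rp 1 → ok
Recompute each column's even parity and compare to cp:
  c0: data parity 0, sent cp 0 → ok
  c1: data parity 0, sent cp 0 → ok
  c2: data parity 0, sent cp 1 → mismatch
  c3: data parity 0, sent cp 0 → ok
  c4: data parity 1, sent cp 1 → ok
Exactly one row (r2) and one column (c2) fail → the flipped bit is at their intersection.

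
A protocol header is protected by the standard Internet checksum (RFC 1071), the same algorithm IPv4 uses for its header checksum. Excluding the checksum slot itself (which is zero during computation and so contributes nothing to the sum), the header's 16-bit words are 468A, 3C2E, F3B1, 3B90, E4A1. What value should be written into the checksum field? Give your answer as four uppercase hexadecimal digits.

One's-complement addition (fold any carry out of bit 15 back into bit 0):
  0x468A + 0x3C2E = 0x082B8
  0x82B8 + 0xF3B1 = 0x17669 → wrap carry → 0x766A
  0x766A + 0x3B90 = 0x0B1FA
  0xB1FA + 0xE4A1 = 0x1969B → wrap carry → 0x969C
One's-complement sum = 0x969C.
Checksum = ~0x969C & 0xFFFF = 0x6963.

6963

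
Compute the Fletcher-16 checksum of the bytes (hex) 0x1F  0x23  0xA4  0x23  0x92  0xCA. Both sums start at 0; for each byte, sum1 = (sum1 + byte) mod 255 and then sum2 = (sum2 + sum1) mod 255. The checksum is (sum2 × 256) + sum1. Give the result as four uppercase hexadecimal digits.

5667

Running sums (mod 255):
  after byte 0 (0x1F): sum1=31, sum2=31
  after byte 1 (0x23): sum1=66, sum2=97
  after byte 2 (0xA4): sum1=230, sum2=72
  after byte 3 (0x23): sum1=10, sum2=82
  after byte 4 (0x92): sum1=156, sum2=238
  after byte 5 (0xCA): sum1=103, sum2=86
Checksum = sum2·256 + sum1 = 86·256 + 103 = 22119 = 0x5667.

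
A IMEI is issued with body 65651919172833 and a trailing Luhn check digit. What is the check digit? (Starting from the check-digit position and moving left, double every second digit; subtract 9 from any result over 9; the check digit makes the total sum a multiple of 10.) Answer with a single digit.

Partial digits right→left: 3 3 8 2 7 1 9 1 9 1 5 6 5 6
Double every second digit counting from the check-digit position (so the 1st, 3rd, 5th, ... of the partial from the right).
  doubled (with −9 where >9): 6 7 5 9 9 1 1 → sum 38
  kept as-is: 3 2 1 1 1 6 6 → sum 20
Total = 38 + 20 = 58.
Check digit = (10 − (58 mod 10)) mod 10 = 2.

2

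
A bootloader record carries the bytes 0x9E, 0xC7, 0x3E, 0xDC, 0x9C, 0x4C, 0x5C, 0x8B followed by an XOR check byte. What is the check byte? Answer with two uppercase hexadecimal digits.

BC

XOR the bytes together:
  start with 0x9E
  0x9E ⊕ 0xC7 = 0x59
  0x59 ⊕ 0x3E = 0x67
  0x67 ⊕ 0xDC = 0xBB
  0xBB ⊕ 0x9C = 0x27
  0x27 ⊕ 0x4C = 0x6B
  0x6B ⊕ 0x5C = 0x37
  0x37 ⊕ 0x8B = 0xBC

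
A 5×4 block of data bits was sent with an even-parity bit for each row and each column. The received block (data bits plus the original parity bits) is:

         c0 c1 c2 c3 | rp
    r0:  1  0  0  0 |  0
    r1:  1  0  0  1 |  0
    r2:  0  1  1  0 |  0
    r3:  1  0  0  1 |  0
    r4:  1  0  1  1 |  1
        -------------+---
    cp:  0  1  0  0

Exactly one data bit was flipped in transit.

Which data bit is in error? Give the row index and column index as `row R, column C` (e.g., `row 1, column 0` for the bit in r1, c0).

Recompute each row's even parity and compare to rp:
  r0: data parity 1, sent rp 0 → mismatch
  r1: data parity 0, sent rp 0 → ok
  r2: data parity 0, sent rp 0 → ok
  r3: data parity 0, sent rp 0 → ok
  r4: data parity 1, sent rp 1 → ok
Recompute each column's even parity and compare to cp:
  c0: data parity 0, sent cp 0 → ok
  c1: data parity 1, sent cp 1 → ok
  c2: data parity 0, sent cp 0 → ok
  c3: data parity 1, sent cp 0 → mismatch
Exactly one row (r0) and one column (c3) fail → the flipped bit is at their intersection.

row 0, column 3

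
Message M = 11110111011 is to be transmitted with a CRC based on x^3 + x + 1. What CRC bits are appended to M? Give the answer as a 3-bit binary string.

100

Append 3 zeros: 11110111011000. Divide by 1011 (XOR where the leading bit is 1):
  pos 0: 1111 XOR 1011 = 0100
  pos 1: 1000 XOR 1011 = 0011
  pos 3: 1111 XOR 1011 = 0100
  pos 4: 1001 XOR 1011 = 0010
  pos 6: 1001 XOR 1011 = 0010
  pos 8: 1010 XOR 1011 = 0001
Remainder (last 3 bits) = 100. This is the CRC / FCS.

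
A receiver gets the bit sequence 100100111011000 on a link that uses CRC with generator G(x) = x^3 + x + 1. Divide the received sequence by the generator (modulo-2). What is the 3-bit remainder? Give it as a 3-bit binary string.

Modulo-2 division of 100100111011000 by 1011:
  pos 0: 1001 XOR 1011 = 0010
  pos 2: 1000 XOR 1011 = 0011
  pos 4: 1111 XOR 1011 = 0100
  pos 5: 1001 XOR 1011 = 0010
  pos 7: 1001 XOR 1011 = 0010
  pos 9: 1010 XOR 1011 = 0001
Remainder = 100 (nonzero — an error is detected).

100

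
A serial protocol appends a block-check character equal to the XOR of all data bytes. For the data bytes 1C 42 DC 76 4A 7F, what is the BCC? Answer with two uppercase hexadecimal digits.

C1

XOR the bytes together:
  start with 0x1C
  0x1C ⊕ 0x42 = 0x5E
  0x5E ⊕ 0xDC = 0x82
  0x82 ⊕ 0x76 = 0xF4
  0xF4 ⊕ 0x4A = 0xBE
  0xBE ⊕ 0x7F = 0xC1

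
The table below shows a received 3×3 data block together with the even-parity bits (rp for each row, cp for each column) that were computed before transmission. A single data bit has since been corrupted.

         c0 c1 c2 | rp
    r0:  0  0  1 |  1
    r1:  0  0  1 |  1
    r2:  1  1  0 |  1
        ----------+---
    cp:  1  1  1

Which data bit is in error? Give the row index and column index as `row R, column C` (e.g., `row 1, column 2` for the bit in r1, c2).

Recompute each row's even parity and compare to rp:
  r0: data parity 1, sent rp 1 → ok
  r1: data parity 1, sent rp 1 → ok
  r2: data parity 0, sent rp 1 → mismatch
Recompute each column's even parity and compare to cp:
  c0: data parity 1, sent cp 1 → ok
  c1: data parity 1, sent cp 1 → ok
  c2: data parity 0, sent cp 1 → mismatch
Exactly one row (r2) and one column (c2) fail → the flipped bit is at their intersection.

row 2, column 2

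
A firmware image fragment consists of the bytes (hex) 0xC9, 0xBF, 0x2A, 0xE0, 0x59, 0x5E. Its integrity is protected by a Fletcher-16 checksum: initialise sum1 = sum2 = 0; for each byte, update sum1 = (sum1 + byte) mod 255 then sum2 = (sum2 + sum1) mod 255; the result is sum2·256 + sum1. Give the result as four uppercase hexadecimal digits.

D54C

Running sums (mod 255):
  after byte 0 (0xC9): sum1=201, sum2=201
  after byte 1 (0xBF): sum1=137, sum2=83
  after byte 2 (0x2A): sum1=179, sum2=7
  after byte 3 (0xE0): sum1=148, sum2=155
  after byte 4 (0x59): sum1=237, sum2=137
  after byte 5 (0x5E): sum1=76, sum2=213
Checksum = sum2·256 + sum1 = 213·256 + 76 = 54604 = 0xD54C.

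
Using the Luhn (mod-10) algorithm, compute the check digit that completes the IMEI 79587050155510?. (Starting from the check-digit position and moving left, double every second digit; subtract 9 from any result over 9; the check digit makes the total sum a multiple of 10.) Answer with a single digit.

1

Partial digits right→left: 0 1 5 5 5 1 0 5 0 7 8 5 9 7
Double every second digit counting from the check-digit position (so the 1st, 3rd, 5th, ... of the partial from the right).
  doubled (with −9 where >9): 0 1 1 0 0 7 9 → sum 18
  kept as-is: 1 5 1 5 7 5 7 → sum 31
Total = 18 + 31 = 49.
Check digit = (10 − (49 mod 10)) mod 10 = 1.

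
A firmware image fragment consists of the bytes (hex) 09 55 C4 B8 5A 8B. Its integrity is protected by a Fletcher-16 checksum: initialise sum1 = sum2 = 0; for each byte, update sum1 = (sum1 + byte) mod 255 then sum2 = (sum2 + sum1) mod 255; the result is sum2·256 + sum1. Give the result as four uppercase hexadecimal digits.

5EC1

Running sums (mod 255):
  after byte 0 (09): sum1=9, sum2=9
  after byte 1 (55): sum1=94, sum2=103
  after byte 2 (C4): sum1=35, sum2=138
  after byte 3 (B8): sum1=219, sum2=102
  after byte 4 (5A): sum1=54, sum2=156
  after byte 5 (8B): sum1=193, sum2=94
Checksum = sum2·256 + sum1 = 94·256 + 193 = 24257 = 0x5EC1.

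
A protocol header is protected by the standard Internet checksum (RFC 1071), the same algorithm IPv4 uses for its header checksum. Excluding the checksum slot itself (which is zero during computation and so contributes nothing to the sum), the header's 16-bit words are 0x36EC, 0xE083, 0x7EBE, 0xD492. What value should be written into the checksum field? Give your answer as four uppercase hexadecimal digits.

One's-complement addition (fold any carry out of bit 15 back into bit 0):
  0x36EC + 0xE083 = 0x1176F → wrap carry → 0x1770
  0x1770 + 0x7EBE = 0x0962E
  0x962E + 0xD492 = 0x16AC0 → wrap carry → 0x6AC1
One's-complement sum = 0x6AC1.
Checksum = ~0x6AC1 & 0xFFFF = 0x953E.

953E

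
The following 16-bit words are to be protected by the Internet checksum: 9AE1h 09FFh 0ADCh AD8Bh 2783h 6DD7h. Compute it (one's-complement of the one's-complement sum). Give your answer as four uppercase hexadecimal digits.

0D5D

One's-complement addition (fold any carry out of bit 15 back into bit 0):
  0x9AE1 + 0x09FF = 0x0A4E0
  0xA4E0 + 0x0ADC = 0x0AFBC
  0xAFBC + 0xAD8B = 0x15D47 → wrap carry → 0x5D48
  0x5D48 + 0x2783 = 0x084CB
  0x84CB + 0x6DD7 = 0x0F2A2
One's-complement sum = 0xF2A2.
Checksum = ~0xF2A2 & 0xFFFF = 0x0D5D.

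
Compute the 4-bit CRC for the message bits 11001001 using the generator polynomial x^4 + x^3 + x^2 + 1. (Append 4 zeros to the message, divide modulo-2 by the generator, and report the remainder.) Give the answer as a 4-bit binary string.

1001

Append 4 zeros: 110010010000. Divide by 11101 (XOR where the leading bit is 1):
  pos 0: 11001 XOR 11101 = 00100
  pos 2: 10000 XOR 11101 = 01101
  pos 3: 11011 XOR 11101 = 00110
  pos 5: 11000 XOR 11101 = 00101
  pos 7: 10100 XOR 11101 = 01001
Remainder (last 4 bits) = 1001. This is the CRC / FCS.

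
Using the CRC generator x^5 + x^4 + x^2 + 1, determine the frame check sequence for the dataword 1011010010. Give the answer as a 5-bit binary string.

Append 5 zeros: 101101001000000. Divide by 110101 (XOR where the leading bit is 1):
  pos 0: 101101 XOR 110101 = 011000
  pos 1: 110000 XOR 110101 = 000101
  pos 4: 101010 XOR 110101 = 011111
  pos 5: 111110 XOR 110101 = 001011
  pos 7: 101100 XOR 110101 = 011001
  pos 8: 110010 XOR 110101 = 000111
Remainder (last 5 bits) = 01110. This is the CRC / FCS.

01110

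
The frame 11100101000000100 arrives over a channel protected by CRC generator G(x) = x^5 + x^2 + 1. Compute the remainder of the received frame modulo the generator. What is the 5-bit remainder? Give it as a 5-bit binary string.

00000

Modulo-2 division of 11100101000000100 by 100101:
  pos 0: 111001 XOR 100101 = 011100
  pos 1: 111000 XOR 100101 = 011101
  pos 2: 111011 XOR 100101 = 011110
  pos 3: 111100 XOR 100101 = 011001
  pos 4: 110010 XOR 100101 = 010111
  pos 5: 101110 XOR 100101 = 001011
  pos 7: 101100 XOR 100101 = 001001
  pos 9: 100101 XOR 100101 = 000000
Remainder = 00000 (zero — the frame passes the CRC check).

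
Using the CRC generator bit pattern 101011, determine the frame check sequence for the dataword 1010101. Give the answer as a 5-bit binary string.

11101

Append 5 zeros: 101010100000. Divide by 101011 (XOR where the leading bit is 1):
  pos 0: 101010 XOR 101011 = 000001
  pos 5: 110000 XOR 101011 = 011011
  pos 6: 110110 XOR 101011 = 011101
Remainder (last 5 bits) = 11101. This is the CRC / FCS.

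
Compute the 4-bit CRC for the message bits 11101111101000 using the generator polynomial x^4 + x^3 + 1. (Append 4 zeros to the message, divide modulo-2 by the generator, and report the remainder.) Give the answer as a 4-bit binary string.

Append 4 zeros: 111011111010000000. Divide by 11001 (XOR where the leading bit is 1):
  pos 0: 11101 XOR 11001 = 00100
  pos 2: 10011 XOR 11001 = 01010
  pos 3: 10101 XOR 11001 = 01100
  pos 4: 11001 XOR 11001 = 00000
  pos 10: 10000 XOR 11001 = 01001
  pos 11: 10010 XOR 11001 = 01011
  pos 12: 10110 XOR 11001 = 01111
  pos 13: 11110 XOR 11001 = 00111
Remainder (last 4 bits) = 0111. This is the CRC / FCS.

0111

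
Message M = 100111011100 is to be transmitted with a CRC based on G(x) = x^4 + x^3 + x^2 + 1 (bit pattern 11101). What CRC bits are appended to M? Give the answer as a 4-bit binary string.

1101

Append 4 zeros: 1001110111000000. Divide by 11101 (XOR where the leading bit is 1):
  pos 0: 10011 XOR 11101 = 01110
  pos 1: 11101 XOR 11101 = 00000
  pos 7: 11100 XOR 11101 = 00001
  pos 11: 10000 XOR 11101 = 01101
Remainder (last 4 bits) = 1101. This is the CRC / FCS.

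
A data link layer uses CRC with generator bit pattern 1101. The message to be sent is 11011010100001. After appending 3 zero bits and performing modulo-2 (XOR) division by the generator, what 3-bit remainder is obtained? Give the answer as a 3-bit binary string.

Append 3 zeros: 11011010100001000. Divide by 1101 (XOR where the leading bit is 1):
  pos 0: 1101 XOR 1101 = 0000
  pos 4: 1010 XOR 1101 = 0111
  pos 5: 1111 XOR 1101 = 0010
  pos 7: 1000 XOR 1101 = 0101
  pos 8: 1010 XOR 1101 = 0111
  pos 9: 1110 XOR 1101 = 0011
  pos 11: 1110 XOR 1101 = 0011
  pos 13: 1100 XOR 1101 = 0001
Remainder (last 3 bits) = 001. This is the CRC / FCS.

001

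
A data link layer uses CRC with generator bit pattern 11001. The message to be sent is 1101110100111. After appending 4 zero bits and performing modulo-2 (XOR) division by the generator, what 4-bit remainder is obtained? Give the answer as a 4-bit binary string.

0011

Append 4 zeros: 11011101001110000. Divide by 11001 (XOR where the leading bit is 1):
  pos 0: 11011 XOR 11001 = 00010
  pos 3: 10101 XOR 11001 = 01100
  pos 4: 11000 XOR 11001 = 00001
  pos 8: 10111 XOR 11001 = 01110
  pos 9: 11100 XOR 11001 = 00101
  pos 11: 10100 XOR 11001 = 01101
  pos 12: 11010 XOR 11001 = 00011
Remainder (last 4 bits) = 0011. This is the CRC / FCS.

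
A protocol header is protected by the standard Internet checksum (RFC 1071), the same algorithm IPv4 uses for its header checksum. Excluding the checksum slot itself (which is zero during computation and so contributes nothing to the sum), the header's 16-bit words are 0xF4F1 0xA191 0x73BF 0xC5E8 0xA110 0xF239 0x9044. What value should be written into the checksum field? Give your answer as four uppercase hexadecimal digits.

0C45

One's-complement addition (fold any carry out of bit 15 back into bit 0):
  0xF4F1 + 0xA191 = 0x19682 → wrap carry → 0x9683
  0x9683 + 0x73BF = 0x10A42 → wrap carry → 0x0A43
  0x0A43 + 0xC5E8 = 0x0D02B
  0xD02B + 0xA110 = 0x1713B → wrap carry → 0x713C
  0x713C + 0xF239 = 0x16375 → wrap carry → 0x6376
  0x6376 + 0x9044 = 0x0F3BA
One's-complement sum = 0xF3BA.
Checksum = ~0xF3BA & 0xFFFF = 0x0C45.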